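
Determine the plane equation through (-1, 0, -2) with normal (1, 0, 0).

The plane through P with normal n = (a, b, c) satisfies n·(r - P) = 0,
i.e. ax + by + cz = a·x₀ + b·y₀ + c·z₀.
d = 1·(-1) + 0·0 + 0·(-2)
  = -1 + 0 + 0
  = -1
Equation: x = -1

x = -1


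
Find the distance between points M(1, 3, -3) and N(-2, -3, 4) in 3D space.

d = √[(x₂-x₁)² + (y₂-y₁)² + (z₂-z₁)²]
  = √[(-3)² + (-6)² + 7²]
  = √[9 + 36 + 49]
  = √94
  ≈ 9.695

9.695


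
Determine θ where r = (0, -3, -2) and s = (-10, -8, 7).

r·s = 0·(-10) + (-3)·(-8) + (-2)·7 = 0 + 24 - 14 = 10
|r| = √(0² + (-3)² + (-2)²) = √13 ≈ 3.606
|s| = √((-10)² + (-8)² + 7²) = √213 ≈ 14.59
cos θ = (r·s)/(|r||s|) = 10/(3.606·14.59) ≈ 0.19
θ = arccos(0.19) ≈ 79.05°

79.05°


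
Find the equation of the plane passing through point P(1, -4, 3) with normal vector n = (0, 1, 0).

The plane through P with normal n = (a, b, c) satisfies n·(r - P) = 0,
i.e. ax + by + cz = a·x₀ + b·y₀ + c·z₀.
d = 0·1 + 1·(-4) + 0·3
  = 0 - 4 + 0
  = -4
Equation: y = -4

y = -4


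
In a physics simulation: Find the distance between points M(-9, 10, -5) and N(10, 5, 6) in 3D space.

d = √[(x₂-x₁)² + (y₂-y₁)² + (z₂-z₁)²]
  = √[19² + (-5)² + 11²]
  = √[361 + 25 + 121]
  = √507
  ≈ 22.52

22.52


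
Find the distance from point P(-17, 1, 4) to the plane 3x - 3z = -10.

distance = |a·x₀ + b·y₀ + c·z₀ - d| / √(a² + b² + c²)
  = |3·(-17) + 0·1 + (-3)·4 - (-10)| / √(3² + 0² + (-3)²)
  = |-51 + 0 - 12 + 10| / √(9 + 0 + 9)
  = |-53| / √18
  = 53 / 4.243
  ≈ 12.49

12.49


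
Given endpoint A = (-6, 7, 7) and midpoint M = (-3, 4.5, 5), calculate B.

B = 2M - A
  = (2·(-3) - (-6), 2·4.5 - 7, 2·5 - 7)
  = (-6 + 6, 9 - 7, 10 - 7)
  = (0, 2, 3)

(0, 2, 3)


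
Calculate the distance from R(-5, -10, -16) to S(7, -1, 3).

d = √[(x₂-x₁)² + (y₂-y₁)² + (z₂-z₁)²]
  = √[12² + 9² + 19²]
  = √[144 + 81 + 361]
  = √586
  ≈ 24.21

24.21


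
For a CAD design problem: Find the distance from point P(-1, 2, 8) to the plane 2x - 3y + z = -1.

distance = |a·x₀ + b·y₀ + c·z₀ - d| / √(a² + b² + c²)
  = |2·(-1) + (-3)·2 + 1·8 - (-1)| / √(2² + (-3)² + 1²)
  = |-2 - 6 + 8 + 1| / √(4 + 9 + 1)
  = |1| / √14
  = 1 / 3.742
  ≈ 0.2673

0.2673


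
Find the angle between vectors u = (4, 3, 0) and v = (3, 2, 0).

u·v = 4·3 + 3·2 + 0·0 = 12 + 6 + 0 = 18
|u| = √(4² + 3² + 0²) = √25 ≈ 5
|v| = √(3² + 2² + 0²) = √13 ≈ 3.606
cos θ = (u·v)/(|u||v|) = 18/(5·3.606) ≈ 0.9985
θ = arccos(0.9985) ≈ 3.18°

3.18°


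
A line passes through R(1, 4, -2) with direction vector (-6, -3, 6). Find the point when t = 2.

P(t) = R + t·d
  = (1 + (-6)·2, 4 + (-3)·2, -2 + 6·2)
  = (1 - 12, 4 - 6, -2 + 12)
  = (-11, -2, 10)

(-11, -2, 10)


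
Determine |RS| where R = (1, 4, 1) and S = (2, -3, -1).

d = √[(x₂-x₁)² + (y₂-y₁)² + (z₂-z₁)²]
  = √[1² + (-7)² + (-2)²]
  = √[1 + 49 + 4]
  = √54
  ≈ 7.348

7.348


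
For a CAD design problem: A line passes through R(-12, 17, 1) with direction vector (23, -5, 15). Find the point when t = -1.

P(t) = R + t·d
  = (-12 + 23·(-1), 17 + (-5)·(-1), 1 + 15·(-1))
  = (-12 - 23, 17 + 5, 1 - 15)
  = (-35, 22, -14)

(-35, 22, -14)


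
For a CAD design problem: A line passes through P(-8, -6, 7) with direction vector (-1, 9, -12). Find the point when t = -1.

P(t) = P + t·d
  = (-8 + (-1)·(-1), -6 + 9·(-1), 7 + (-12)·(-1))
  = (-8 + 1, -6 - 9, 7 + 12)
  = (-7, -15, 19)

(-7, -15, 19)


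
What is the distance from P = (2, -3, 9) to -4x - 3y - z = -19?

distance = |a·x₀ + b·y₀ + c·z₀ - d| / √(a² + b² + c²)
  = |(-4)·2 + (-3)·(-3) + (-1)·9 - (-19)| / √((-4)² + (-3)² + (-1)²)
  = |-8 + 9 - 9 + 19| / √(16 + 9 + 1)
  = |11| / √26
  = 11 / 5.099
  ≈ 2.157

2.157


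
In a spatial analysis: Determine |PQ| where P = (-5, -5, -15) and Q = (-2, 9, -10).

d = √[(x₂-x₁)² + (y₂-y₁)² + (z₂-z₁)²]
  = √[3² + 14² + 5²]
  = √[9 + 196 + 25]
  = √230
  ≈ 15.17

15.17


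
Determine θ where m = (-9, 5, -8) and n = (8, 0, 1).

m·n = (-9)·8 + 5·0 + (-8)·1 = -72 + 0 - 8 = -80
|m| = √((-9)² + 5² + (-8)²) = √170 ≈ 13.04
|n| = √(8² + 0² + 1²) = √65 ≈ 8.062
cos θ = (m·n)/(|m||n|) = -80/(13.04·8.062) ≈ -0.761
θ = arccos(-0.761) ≈ 139.6°

139.6°


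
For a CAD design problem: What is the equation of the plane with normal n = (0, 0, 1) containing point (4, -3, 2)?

The plane through P with normal n = (a, b, c) satisfies n·(r - P) = 0,
i.e. ax + by + cz = a·x₀ + b·y₀ + c·z₀.
d = 0·4 + 0·(-3) + 1·2
  = 0 + 0 + 2
  = 2
Equation: z = 2

z = 2


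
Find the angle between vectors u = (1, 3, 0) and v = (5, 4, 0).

u·v = 1·5 + 3·4 + 0·0 = 5 + 12 + 0 = 17
|u| = √(1² + 3² + 0²) = √10 ≈ 3.162
|v| = √(5² + 4² + 0²) = √41 ≈ 6.403
cos θ = (u·v)/(|u||v|) = 17/(3.162·6.403) ≈ 0.8396
θ = arccos(0.8396) ≈ 32.91°

32.91°


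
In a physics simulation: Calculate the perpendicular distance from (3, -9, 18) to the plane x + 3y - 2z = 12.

distance = |a·x₀ + b·y₀ + c·z₀ - d| / √(a² + b² + c²)
  = |1·3 + 3·(-9) + (-2)·18 - 12| / √(1² + 3² + (-2)²)
  = |3 - 27 - 36 - 12| / √(1 + 9 + 4)
  = |-72| / √14
  = 72 / 3.742
  ≈ 19.24

19.24


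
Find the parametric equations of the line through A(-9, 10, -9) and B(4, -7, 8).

Direction vector d = B - A = (4 + 9, -7 - 10, 8 + 9) = (13, -17, 17)
Parametric form r = A + t·d:
x = -9 + 13t, y = 10 - 17t, z = -9 + 17t

x = -9 + 13t, y = 10 - 17t, z = -9 + 17t


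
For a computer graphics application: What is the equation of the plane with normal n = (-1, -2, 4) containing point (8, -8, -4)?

The plane through P with normal n = (a, b, c) satisfies n·(r - P) = 0,
i.e. ax + by + cz = a·x₀ + b·y₀ + c·z₀.
d = (-1)·8 + (-2)·(-8) + 4·(-4)
  = -8 + 16 - 16
  = -8
Equation: -x - 2y + 4z = -8

-x - 2y + 4z = -8


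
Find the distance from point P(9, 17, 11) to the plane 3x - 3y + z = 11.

distance = |a·x₀ + b·y₀ + c·z₀ - d| / √(a² + b² + c²)
  = |3·9 + (-3)·17 + 1·11 - 11| / √(3² + (-3)² + 1²)
  = |27 - 51 + 11 - 11| / √(9 + 9 + 1)
  = |-24| / √19
  = 24 / 4.359
  ≈ 5.506

5.506


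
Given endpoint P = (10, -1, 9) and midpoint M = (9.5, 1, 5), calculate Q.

Q = 2M - P
  = (2·9.5 - 10, 2·1 - (-1), 2·5 - 9)
  = (19 - 10, 2 + 1, 10 - 9)
  = (9, 3, 1)

(9, 3, 1)


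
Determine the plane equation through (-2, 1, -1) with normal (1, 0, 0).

The plane through P with normal n = (a, b, c) satisfies n·(r - P) = 0,
i.e. ax + by + cz = a·x₀ + b·y₀ + c·z₀.
d = 1·(-2) + 0·1 + 0·(-1)
  = -2 + 0 + 0
  = -2
Equation: x = -2

x = -2


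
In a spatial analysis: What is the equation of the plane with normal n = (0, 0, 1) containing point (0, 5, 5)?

The plane through P with normal n = (a, b, c) satisfies n·(r - P) = 0,
i.e. ax + by + cz = a·x₀ + b·y₀ + c·z₀.
d = 0·0 + 0·5 + 1·5
  = 0 + 0 + 5
  = 5
Equation: z = 5

z = 5


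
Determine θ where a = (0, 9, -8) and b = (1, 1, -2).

a·b = 0·1 + 9·1 + (-8)·(-2) = 0 + 9 + 16 = 25
|a| = √(0² + 9² + (-8)²) = √145 ≈ 12.04
|b| = √(1² + 1² + (-2)²) = √6 ≈ 2.449
cos θ = (a·b)/(|a||b|) = 25/(12.04·2.449) ≈ 0.8476
θ = arccos(0.8476) ≈ 32.05°

32.05°


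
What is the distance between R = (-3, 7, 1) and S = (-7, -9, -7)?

d = √[(x₂-x₁)² + (y₂-y₁)² + (z₂-z₁)²]
  = √[(-4)² + (-16)² + (-8)²]
  = √[16 + 256 + 64]
  = √336
  ≈ 18.33

18.33


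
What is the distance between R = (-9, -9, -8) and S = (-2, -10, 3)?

d = √[(x₂-x₁)² + (y₂-y₁)² + (z₂-z₁)²]
  = √[7² + (-1)² + 11²]
  = √[49 + 1 + 121]
  = √171
  ≈ 13.08

13.08


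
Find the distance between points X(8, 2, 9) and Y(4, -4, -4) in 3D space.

d = √[(x₂-x₁)² + (y₂-y₁)² + (z₂-z₁)²]
  = √[(-4)² + (-6)² + (-13)²]
  = √[16 + 36 + 169]
  = √221
  ≈ 14.87

14.87


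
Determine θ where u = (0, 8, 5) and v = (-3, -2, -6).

u·v = 0·(-3) + 8·(-2) + 5·(-6) = 0 - 16 - 30 = -46
|u| = √(0² + 8² + 5²) = √89 ≈ 9.434
|v| = √((-3)² + (-2)² + (-6)²) = √49 ≈ 7
cos θ = (u·v)/(|u||v|) = -46/(9.434·7) ≈ -0.6966
θ = arccos(-0.6966) ≈ 134.2°

134.2°


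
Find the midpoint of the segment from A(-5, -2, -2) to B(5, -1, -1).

M = ((x₁+x₂)/2, (y₁+y₂)/2, (z₁+z₂)/2)
  = ((-5 + 5)/2, (-2 - 1)/2, (-2 - 1)/2)
  = (0/2, -3/2, -3/2)
  = (0, -1.5, -1.5)

(0, -1.5, -1.5)


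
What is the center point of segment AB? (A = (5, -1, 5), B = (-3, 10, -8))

M = ((x₁+x₂)/2, (y₁+y₂)/2, (z₁+z₂)/2)
  = ((5 - 3)/2, (-1 + 10)/2, (5 - 8)/2)
  = (2/2, 9/2, -3/2)
  = (1, 4.5, -1.5)

(1, 4.5, -1.5)


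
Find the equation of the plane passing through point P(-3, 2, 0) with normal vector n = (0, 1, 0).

The plane through P with normal n = (a, b, c) satisfies n·(r - P) = 0,
i.e. ax + by + cz = a·x₀ + b·y₀ + c·z₀.
d = 0·(-3) + 1·2 + 0·0
  = 0 + 2 + 0
  = 2
Equation: y = 2

y = 2


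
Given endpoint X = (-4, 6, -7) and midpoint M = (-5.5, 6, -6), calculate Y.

Y = 2M - X
  = (2·(-5.5) - (-4), 2·6 - 6, 2·(-6) - (-7))
  = (-11 + 4, 12 - 6, -12 + 7)
  = (-7, 6, -5)

(-7, 6, -5)


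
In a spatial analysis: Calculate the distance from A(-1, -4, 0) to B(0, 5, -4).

d = √[(x₂-x₁)² + (y₂-y₁)² + (z₂-z₁)²]
  = √[1² + 9² + (-4)²]
  = √[1 + 81 + 16]
  = √98
  ≈ 9.899

9.899


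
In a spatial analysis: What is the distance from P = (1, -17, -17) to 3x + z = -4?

distance = |a·x₀ + b·y₀ + c·z₀ - d| / √(a² + b² + c²)
  = |3·1 + 0·(-17) + 1·(-17) - (-4)| / √(3² + 0² + 1²)
  = |3 + 0 - 17 + 4| / √(9 + 0 + 1)
  = |-10| / √10
  = 10 / 3.162
  ≈ 3.162

3.162


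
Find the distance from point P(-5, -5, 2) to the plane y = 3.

distance = |a·x₀ + b·y₀ + c·z₀ - d| / √(a² + b² + c²)
  = |0·(-5) + 1·(-5) + 0·2 - 3| / √(0² + 1² + 0²)
  = |0 - 5 + 0 - 3| / √(0 + 1 + 0)
  = |-8| / √1
  = 8 / 1
  ≈ 8

8


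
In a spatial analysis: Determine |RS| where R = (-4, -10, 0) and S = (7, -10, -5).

d = √[(x₂-x₁)² + (y₂-y₁)² + (z₂-z₁)²]
  = √[11² + 0² + (-5)²]
  = √[121 + 0 + 25]
  = √146
  ≈ 12.08

12.08


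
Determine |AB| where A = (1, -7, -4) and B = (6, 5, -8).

d = √[(x₂-x₁)² + (y₂-y₁)² + (z₂-z₁)²]
  = √[5² + 12² + (-4)²]
  = √[25 + 144 + 16]
  = √185
  ≈ 13.6

13.6


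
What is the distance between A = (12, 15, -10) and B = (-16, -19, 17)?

d = √[(x₂-x₁)² + (y₂-y₁)² + (z₂-z₁)²]
  = √[(-28)² + (-34)² + 27²]
  = √[784 + 1156 + 729]
  = √2669
  ≈ 51.66

51.66


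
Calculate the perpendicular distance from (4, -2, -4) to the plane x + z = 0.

distance = |a·x₀ + b·y₀ + c·z₀ - d| / √(a² + b² + c²)
  = |1·4 + 0·(-2) + 1·(-4) - 0| / √(1² + 0² + 1²)
  = |4 + 0 - 4 + 0| / √(1 + 0 + 1)
  = |0| / √2
  = 0 / 1.414
  ≈ 0

0


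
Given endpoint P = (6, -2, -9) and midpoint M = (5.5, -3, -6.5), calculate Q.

Q = 2M - P
  = (2·5.5 - 6, 2·(-3) - (-2), 2·(-6.5) - (-9))
  = (11 - 6, -6 + 2, -13 + 9)
  = (5, -4, -4)

(5, -4, -4)


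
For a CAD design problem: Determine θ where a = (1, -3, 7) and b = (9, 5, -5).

a·b = 1·9 + (-3)·5 + 7·(-5) = 9 - 15 - 35 = -41
|a| = √(1² + (-3)² + 7²) = √59 ≈ 7.681
|b| = √(9² + 5² + (-5)²) = √131 ≈ 11.45
cos θ = (a·b)/(|a||b|) = -41/(7.681·11.45) ≈ -0.4664
θ = arccos(-0.4664) ≈ 117.8°

117.8°


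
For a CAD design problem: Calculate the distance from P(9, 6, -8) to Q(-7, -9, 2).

d = √[(x₂-x₁)² + (y₂-y₁)² + (z₂-z₁)²]
  = √[(-16)² + (-15)² + 10²]
  = √[256 + 225 + 100]
  = √581
  ≈ 24.1

24.1


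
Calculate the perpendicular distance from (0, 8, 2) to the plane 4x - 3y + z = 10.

distance = |a·x₀ + b·y₀ + c·z₀ - d| / √(a² + b² + c²)
  = |4·0 + (-3)·8 + 1·2 - 10| / √(4² + (-3)² + 1²)
  = |0 - 24 + 2 - 10| / √(16 + 9 + 1)
  = |-32| / √26
  = 32 / 5.099
  ≈ 6.276

6.276


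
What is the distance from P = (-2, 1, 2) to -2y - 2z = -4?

distance = |a·x₀ + b·y₀ + c·z₀ - d| / √(a² + b² + c²)
  = |0·(-2) + (-2)·1 + (-2)·2 - (-4)| / √(0² + (-2)² + (-2)²)
  = |0 - 2 - 4 + 4| / √(0 + 4 + 4)
  = |-2| / √8
  = 2 / 2.828
  ≈ 0.7071

0.7071


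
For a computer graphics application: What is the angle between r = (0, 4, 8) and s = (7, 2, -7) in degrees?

r·s = 0·7 + 4·2 + 8·(-7) = 0 + 8 - 56 = -48
|r| = √(0² + 4² + 8²) = √80 ≈ 8.944
|s| = √(7² + 2² + (-7)²) = √102 ≈ 10.1
cos θ = (r·s)/(|r||s|) = -48/(8.944·10.1) ≈ -0.5314
θ = arccos(-0.5314) ≈ 122.1°

122.1°


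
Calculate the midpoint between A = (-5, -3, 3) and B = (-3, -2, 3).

M = ((x₁+x₂)/2, (y₁+y₂)/2, (z₁+z₂)/2)
  = ((-5 - 3)/2, (-3 - 2)/2, (3 + 3)/2)
  = (-8/2, -5/2, 6/2)
  = (-4, -2.5, 3)

(-4, -2.5, 3)


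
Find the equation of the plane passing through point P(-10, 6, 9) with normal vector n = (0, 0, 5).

The plane through P with normal n = (a, b, c) satisfies n·(r - P) = 0,
i.e. ax + by + cz = a·x₀ + b·y₀ + c·z₀.
d = 0·(-10) + 0·6 + 5·9
  = 0 + 0 + 45
  = 45
Equation: 5z = 45

5z = 45


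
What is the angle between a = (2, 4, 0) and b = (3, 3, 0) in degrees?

a·b = 2·3 + 4·3 + 0·0 = 6 + 12 + 0 = 18
|a| = √(2² + 4² + 0²) = √20 ≈ 4.472
|b| = √(3² + 3² + 0²) = √18 ≈ 4.243
cos θ = (a·b)/(|a||b|) = 18/(4.472·4.243) ≈ 0.9487
θ = arccos(0.9487) ≈ 18.43°

18.43°


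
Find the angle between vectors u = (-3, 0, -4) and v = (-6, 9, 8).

u·v = (-3)·(-6) + 0·9 + (-4)·8 = 18 + 0 - 32 = -14
|u| = √((-3)² + 0² + (-4)²) = √25 ≈ 5
|v| = √((-6)² + 9² + 8²) = √181 ≈ 13.45
cos θ = (u·v)/(|u||v|) = -14/(5·13.45) ≈ -0.2081
θ = arccos(-0.2081) ≈ 102°

102°


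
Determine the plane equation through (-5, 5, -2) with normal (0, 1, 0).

The plane through P with normal n = (a, b, c) satisfies n·(r - P) = 0,
i.e. ax + by + cz = a·x₀ + b·y₀ + c·z₀.
d = 0·(-5) + 1·5 + 0·(-2)
  = 0 + 5 + 0
  = 5
Equation: y = 5

y = 5


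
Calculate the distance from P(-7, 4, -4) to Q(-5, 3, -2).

d = √[(x₂-x₁)² + (y₂-y₁)² + (z₂-z₁)²]
  = √[2² + (-1)² + 2²]
  = √[4 + 1 + 4]
  = √9
  ≈ 3

3


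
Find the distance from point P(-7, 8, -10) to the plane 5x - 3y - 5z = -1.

distance = |a·x₀ + b·y₀ + c·z₀ - d| / √(a² + b² + c²)
  = |5·(-7) + (-3)·8 + (-5)·(-10) - (-1)| / √(5² + (-3)² + (-5)²)
  = |-35 - 24 + 50 + 1| / √(25 + 9 + 25)
  = |-8| / √59
  = 8 / 7.681
  ≈ 1.042

1.042


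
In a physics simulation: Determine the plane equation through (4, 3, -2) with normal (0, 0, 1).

The plane through P with normal n = (a, b, c) satisfies n·(r - P) = 0,
i.e. ax + by + cz = a·x₀ + b·y₀ + c·z₀.
d = 0·4 + 0·3 + 1·(-2)
  = 0 + 0 - 2
  = -2
Equation: z = -2

z = -2


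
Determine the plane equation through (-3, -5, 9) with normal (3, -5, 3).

The plane through P with normal n = (a, b, c) satisfies n·(r - P) = 0,
i.e. ax + by + cz = a·x₀ + b·y₀ + c·z₀.
d = 3·(-3) + (-5)·(-5) + 3·9
  = -9 + 25 + 27
  = 43
Equation: 3x - 5y + 3z = 43

3x - 5y + 3z = 43


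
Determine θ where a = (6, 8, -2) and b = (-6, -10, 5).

a·b = 6·(-6) + 8·(-10) + (-2)·5 = -36 - 80 - 10 = -126
|a| = √(6² + 8² + (-2)²) = √104 ≈ 10.2
|b| = √((-6)² + (-10)² + 5²) = √161 ≈ 12.69
cos θ = (a·b)/(|a||b|) = -126/(10.2·12.69) ≈ -0.9737
θ = arccos(-0.9737) ≈ 166.8°

166.8°


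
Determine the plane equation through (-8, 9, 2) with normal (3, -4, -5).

The plane through P with normal n = (a, b, c) satisfies n·(r - P) = 0,
i.e. ax + by + cz = a·x₀ + b·y₀ + c·z₀.
d = 3·(-8) + (-4)·9 + (-5)·2
  = -24 - 36 - 10
  = -70
Equation: 3x - 4y - 5z = -70

3x - 4y - 5z = -70


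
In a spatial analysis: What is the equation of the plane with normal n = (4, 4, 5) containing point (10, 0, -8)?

The plane through P with normal n = (a, b, c) satisfies n·(r - P) = 0,
i.e. ax + by + cz = a·x₀ + b·y₀ + c·z₀.
d = 4·10 + 4·0 + 5·(-8)
  = 40 + 0 - 40
  = 0
Equation: 4x + 4y + 5z = 0

4x + 4y + 5z = 0


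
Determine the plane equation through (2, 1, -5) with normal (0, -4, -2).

The plane through P with normal n = (a, b, c) satisfies n·(r - P) = 0,
i.e. ax + by + cz = a·x₀ + b·y₀ + c·z₀.
d = 0·2 + (-4)·1 + (-2)·(-5)
  = 0 - 4 + 10
  = 6
Equation: -4y - 2z = 6

-4y - 2z = 6


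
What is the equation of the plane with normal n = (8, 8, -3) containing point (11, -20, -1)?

The plane through P with normal n = (a, b, c) satisfies n·(r - P) = 0,
i.e. ax + by + cz = a·x₀ + b·y₀ + c·z₀.
d = 8·11 + 8·(-20) + (-3)·(-1)
  = 88 - 160 + 3
  = -69
Equation: 8x + 8y - 3z = -69

8x + 8y - 3z = -69


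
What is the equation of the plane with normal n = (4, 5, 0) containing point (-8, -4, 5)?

The plane through P with normal n = (a, b, c) satisfies n·(r - P) = 0,
i.e. ax + by + cz = a·x₀ + b·y₀ + c·z₀.
d = 4·(-8) + 5·(-4) + 0·5
  = -32 - 20 + 0
  = -52
Equation: 4x + 5y = -52

4x + 5y = -52


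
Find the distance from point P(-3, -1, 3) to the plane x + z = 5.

distance = |a·x₀ + b·y₀ + c·z₀ - d| / √(a² + b² + c²)
  = |1·(-3) + 0·(-1) + 1·3 - 5| / √(1² + 0² + 1²)
  = |-3 + 0 + 3 - 5| / √(1 + 0 + 1)
  = |-5| / √2
  = 5 / 1.414
  ≈ 3.536

3.536


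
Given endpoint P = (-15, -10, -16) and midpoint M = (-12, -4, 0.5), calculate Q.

Q = 2M - P
  = (2·(-12) - (-15), 2·(-4) - (-10), 2·0.5 - (-16))
  = (-24 + 15, -8 + 10, 1 + 16)
  = (-9, 2, 17)

(-9, 2, 17)


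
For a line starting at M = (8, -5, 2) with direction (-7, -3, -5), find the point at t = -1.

P(t) = M + t·d
  = (8 + (-7)·(-1), -5 + (-3)·(-1), 2 + (-5)·(-1))
  = (8 + 7, -5 + 3, 2 + 5)
  = (15, -2, 7)

(15, -2, 7)


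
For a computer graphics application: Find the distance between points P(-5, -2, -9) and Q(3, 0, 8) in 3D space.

d = √[(x₂-x₁)² + (y₂-y₁)² + (z₂-z₁)²]
  = √[8² + 2² + 17²]
  = √[64 + 4 + 289]
  = √357
  ≈ 18.89

18.89


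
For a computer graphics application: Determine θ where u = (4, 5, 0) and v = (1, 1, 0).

u·v = 4·1 + 5·1 + 0·0 = 4 + 5 + 0 = 9
|u| = √(4² + 5² + 0²) = √41 ≈ 6.403
|v| = √(1² + 1² + 0²) = √2 ≈ 1.414
cos θ = (u·v)/(|u||v|) = 9/(6.403·1.414) ≈ 0.9939
θ = arccos(0.9939) ≈ 6.34°

6.34°


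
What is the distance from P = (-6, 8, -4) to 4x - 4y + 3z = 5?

distance = |a·x₀ + b·y₀ + c·z₀ - d| / √(a² + b² + c²)
  = |4·(-6) + (-4)·8 + 3·(-4) - 5| / √(4² + (-4)² + 3²)
  = |-24 - 32 - 12 - 5| / √(16 + 16 + 9)
  = |-73| / √41
  = 73 / 6.403
  ≈ 11.4

11.4


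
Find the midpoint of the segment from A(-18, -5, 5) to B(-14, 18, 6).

M = ((x₁+x₂)/2, (y₁+y₂)/2, (z₁+z₂)/2)
  = ((-18 - 14)/2, (-5 + 18)/2, (5 + 6)/2)
  = (-32/2, 13/2, 11/2)
  = (-16, 6.5, 5.5)

(-16, 6.5, 5.5)


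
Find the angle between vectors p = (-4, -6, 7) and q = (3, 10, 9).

p·q = (-4)·3 + (-6)·10 + 7·9 = -12 - 60 + 63 = -9
|p| = √((-4)² + (-6)² + 7²) = √101 ≈ 10.05
|q| = √(3² + 10² + 9²) = √190 ≈ 13.78
cos θ = (p·q)/(|p||q|) = -9/(10.05·13.78) ≈ -0.06497
θ = arccos(-0.06497) ≈ 93.73°

93.73°


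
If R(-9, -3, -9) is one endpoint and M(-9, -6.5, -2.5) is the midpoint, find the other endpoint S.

S = 2M - R
  = (2·(-9) - (-9), 2·(-6.5) - (-3), 2·(-2.5) - (-9))
  = (-18 + 9, -13 + 3, -5 + 9)
  = (-9, -10, 4)

(-9, -10, 4)


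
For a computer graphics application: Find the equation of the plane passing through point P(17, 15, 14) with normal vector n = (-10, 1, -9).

The plane through P with normal n = (a, b, c) satisfies n·(r - P) = 0,
i.e. ax + by + cz = a·x₀ + b·y₀ + c·z₀.
d = (-10)·17 + 1·15 + (-9)·14
  = -170 + 15 - 126
  = -281
Equation: -10x + y - 9z = -281

-10x + y - 9z = -281


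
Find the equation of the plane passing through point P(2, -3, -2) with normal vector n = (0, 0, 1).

The plane through P with normal n = (a, b, c) satisfies n·(r - P) = 0,
i.e. ax + by + cz = a·x₀ + b·y₀ + c·z₀.
d = 0·2 + 0·(-3) + 1·(-2)
  = 0 + 0 - 2
  = -2
Equation: z = -2

z = -2


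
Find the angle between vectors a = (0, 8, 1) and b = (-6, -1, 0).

a·b = 0·(-6) + 8·(-1) + 1·0 = 0 - 8 + 0 = -8
|a| = √(0² + 8² + 1²) = √65 ≈ 8.062
|b| = √((-6)² + (-1)² + 0²) = √37 ≈ 6.083
cos θ = (a·b)/(|a||b|) = -8/(8.062·6.083) ≈ -0.1631
θ = arccos(-0.1631) ≈ 99.39°

99.39°


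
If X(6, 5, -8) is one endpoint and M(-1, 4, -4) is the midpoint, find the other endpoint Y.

Y = 2M - X
  = (2·(-1) - 6, 2·4 - 5, 2·(-4) - (-8))
  = (-2 - 6, 8 - 5, -8 + 8)
  = (-8, 3, 0)

(-8, 3, 0)


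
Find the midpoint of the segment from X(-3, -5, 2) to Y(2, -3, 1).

M = ((x₁+x₂)/2, (y₁+y₂)/2, (z₁+z₂)/2)
  = ((-3 + 2)/2, (-5 - 3)/2, (2 + 1)/2)
  = (-1/2, -8/2, 3/2)
  = (-0.5, -4, 1.5)

(-0.5, -4, 1.5)


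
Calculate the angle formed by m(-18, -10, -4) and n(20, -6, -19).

m·n = (-18)·20 + (-10)·(-6) + (-4)·(-19) = -360 + 60 + 76 = -224
|m| = √((-18)² + (-10)² + (-4)²) = √440 ≈ 20.98
|n| = √(20² + (-6)² + (-19)²) = √797 ≈ 28.23
cos θ = (m·n)/(|m||n|) = -224/(20.98·28.23) ≈ -0.3783
θ = arccos(-0.3783) ≈ 112.2°

112.2°


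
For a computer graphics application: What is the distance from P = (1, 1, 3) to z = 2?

distance = |a·x₀ + b·y₀ + c·z₀ - d| / √(a² + b² + c²)
  = |0·1 + 0·1 + 1·3 - 2| / √(0² + 0² + 1²)
  = |0 + 0 + 3 - 2| / √(0 + 0 + 1)
  = |1| / √1
  = 1 / 1
  ≈ 1

1


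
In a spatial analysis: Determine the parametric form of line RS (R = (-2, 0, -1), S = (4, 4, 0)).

Direction vector d = S - R = (4 + 2, 4 + 0, 0 + 1) = (6, 4, 1)
Parametric form r = R + t·d:
x = -2 + 6t, y = 0 + 4t, z = -1 + t

x = -2 + 6t, y = 0 + 4t, z = -1 + t


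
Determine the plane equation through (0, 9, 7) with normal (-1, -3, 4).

The plane through P with normal n = (a, b, c) satisfies n·(r - P) = 0,
i.e. ax + by + cz = a·x₀ + b·y₀ + c·z₀.
d = (-1)·0 + (-3)·9 + 4·7
  = 0 - 27 + 28
  = 1
Equation: -x - 3y + 4z = 1

-x - 3y + 4z = 1


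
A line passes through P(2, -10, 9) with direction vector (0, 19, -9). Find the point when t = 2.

P(t) = P + t·d
  = (2 + 0·2, -10 + 19·2, 9 + (-9)·2)
  = (2 + 0, -10 + 38, 9 - 18)
  = (2, 28, -9)

(2, 28, -9)


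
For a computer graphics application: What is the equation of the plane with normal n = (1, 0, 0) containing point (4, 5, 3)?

The plane through P with normal n = (a, b, c) satisfies n·(r - P) = 0,
i.e. ax + by + cz = a·x₀ + b·y₀ + c·z₀.
d = 1·4 + 0·5 + 0·3
  = 4 + 0 + 0
  = 4
Equation: x = 4

x = 4


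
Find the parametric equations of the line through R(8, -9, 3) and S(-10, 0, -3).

Direction vector d = S - R = (-10 - 8, 0 + 9, -3 - 3) = (-18, 9, -6)
Parametric form r = R + t·d:
x = 8 - 18t, y = -9 + 9t, z = 3 - 6t

x = 8 - 18t, y = -9 + 9t, z = 3 - 6t


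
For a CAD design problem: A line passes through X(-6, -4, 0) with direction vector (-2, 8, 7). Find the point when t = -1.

P(t) = X + t·d
  = (-6 + (-2)·(-1), -4 + 8·(-1), 0 + 7·(-1))
  = (-6 + 2, -4 - 8, 0 - 7)
  = (-4, -12, -7)

(-4, -12, -7)


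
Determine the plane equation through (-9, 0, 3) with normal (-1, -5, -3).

The plane through P with normal n = (a, b, c) satisfies n·(r - P) = 0,
i.e. ax + by + cz = a·x₀ + b·y₀ + c·z₀.
d = (-1)·(-9) + (-5)·0 + (-3)·3
  = 9 + 0 - 9
  = 0
Equation: -x - 5y - 3z = 0

-x - 5y - 3z = 0


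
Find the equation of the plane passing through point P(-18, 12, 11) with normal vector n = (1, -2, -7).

The plane through P with normal n = (a, b, c) satisfies n·(r - P) = 0,
i.e. ax + by + cz = a·x₀ + b·y₀ + c·z₀.
d = 1·(-18) + (-2)·12 + (-7)·11
  = -18 - 24 - 77
  = -119
Equation: x - 2y - 7z = -119

x - 2y - 7z = -119


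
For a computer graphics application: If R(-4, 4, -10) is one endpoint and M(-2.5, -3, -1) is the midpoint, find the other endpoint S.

S = 2M - R
  = (2·(-2.5) - (-4), 2·(-3) - 4, 2·(-1) - (-10))
  = (-5 + 4, -6 - 4, -2 + 10)
  = (-1, -10, 8)

(-1, -10, 8)


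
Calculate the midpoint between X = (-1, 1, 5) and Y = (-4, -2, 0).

M = ((x₁+x₂)/2, (y₁+y₂)/2, (z₁+z₂)/2)
  = ((-1 - 4)/2, (1 - 2)/2, (5 + 0)/2)
  = (-5/2, -1/2, 5/2)
  = (-2.5, -0.5, 2.5)

(-2.5, -0.5, 2.5)


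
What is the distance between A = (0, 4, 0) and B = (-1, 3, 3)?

d = √[(x₂-x₁)² + (y₂-y₁)² + (z₂-z₁)²]
  = √[(-1)² + (-1)² + 3²]
  = √[1 + 1 + 9]
  = √11
  ≈ 3.317

3.317


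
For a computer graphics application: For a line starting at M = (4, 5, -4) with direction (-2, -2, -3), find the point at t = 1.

P(t) = M + t·d
  = (4 + (-2)·1, 5 + (-2)·1, -4 + (-3)·1)
  = (4 - 2, 5 - 2, -4 - 3)
  = (2, 3, -7)

(2, 3, -7)


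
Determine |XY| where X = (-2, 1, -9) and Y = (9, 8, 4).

d = √[(x₂-x₁)² + (y₂-y₁)² + (z₂-z₁)²]
  = √[11² + 7² + 13²]
  = √[121 + 49 + 169]
  = √339
  ≈ 18.41

18.41


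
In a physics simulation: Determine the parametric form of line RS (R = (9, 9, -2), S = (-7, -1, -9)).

Direction vector d = S - R = (-7 - 9, -1 - 9, -9 + 2) = (-16, -10, -7)
Parametric form r = R + t·d:
x = 9 - 16t, y = 9 - 10t, z = -2 - 7t

x = 9 - 16t, y = 9 - 10t, z = -2 - 7t


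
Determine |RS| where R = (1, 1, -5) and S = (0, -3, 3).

d = √[(x₂-x₁)² + (y₂-y₁)² + (z₂-z₁)²]
  = √[(-1)² + (-4)² + 8²]
  = √[1 + 16 + 64]
  = √81
  ≈ 9

9


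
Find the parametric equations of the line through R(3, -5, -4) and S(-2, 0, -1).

Direction vector d = S - R = (-2 - 3, 0 + 5, -1 + 4) = (-5, 5, 3)
Parametric form r = R + t·d:
x = 3 - 5t, y = -5 + 5t, z = -4 + 3t

x = 3 - 5t, y = -5 + 5t, z = -4 + 3t


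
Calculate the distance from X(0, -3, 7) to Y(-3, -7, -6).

d = √[(x₂-x₁)² + (y₂-y₁)² + (z₂-z₁)²]
  = √[(-3)² + (-4)² + (-13)²]
  = √[9 + 16 + 169]
  = √194
  ≈ 13.93

13.93


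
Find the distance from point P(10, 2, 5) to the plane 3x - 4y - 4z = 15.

distance = |a·x₀ + b·y₀ + c·z₀ - d| / √(a² + b² + c²)
  = |3·10 + (-4)·2 + (-4)·5 - 15| / √(3² + (-4)² + (-4)²)
  = |30 - 8 - 20 - 15| / √(9 + 16 + 16)
  = |-13| / √41
  = 13 / 6.403
  ≈ 2.03

2.03


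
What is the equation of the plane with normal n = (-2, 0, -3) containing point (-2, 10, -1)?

The plane through P with normal n = (a, b, c) satisfies n·(r - P) = 0,
i.e. ax + by + cz = a·x₀ + b·y₀ + c·z₀.
d = (-2)·(-2) + 0·10 + (-3)·(-1)
  = 4 + 0 + 3
  = 7
Equation: -2x - 3z = 7

-2x - 3z = 7


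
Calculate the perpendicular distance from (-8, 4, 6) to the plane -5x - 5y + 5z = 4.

distance = |a·x₀ + b·y₀ + c·z₀ - d| / √(a² + b² + c²)
  = |(-5)·(-8) + (-5)·4 + 5·6 - 4| / √((-5)² + (-5)² + 5²)
  = |40 - 20 + 30 - 4| / √(25 + 25 + 25)
  = |46| / √75
  = 46 / 8.66
  ≈ 5.312

5.312


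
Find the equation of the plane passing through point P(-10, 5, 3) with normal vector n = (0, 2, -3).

The plane through P with normal n = (a, b, c) satisfies n·(r - P) = 0,
i.e. ax + by + cz = a·x₀ + b·y₀ + c·z₀.
d = 0·(-10) + 2·5 + (-3)·3
  = 0 + 10 - 9
  = 1
Equation: 2y - 3z = 1

2y - 3z = 1


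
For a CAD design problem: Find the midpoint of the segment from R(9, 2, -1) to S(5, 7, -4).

M = ((x₁+x₂)/2, (y₁+y₂)/2, (z₁+z₂)/2)
  = ((9 + 5)/2, (2 + 7)/2, (-1 - 4)/2)
  = (14/2, 9/2, -5/2)
  = (7, 4.5, -2.5)

(7, 4.5, -2.5)


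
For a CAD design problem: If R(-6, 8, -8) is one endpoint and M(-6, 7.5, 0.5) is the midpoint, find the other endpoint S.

S = 2M - R
  = (2·(-6) - (-6), 2·7.5 - 8, 2·0.5 - (-8))
  = (-12 + 6, 15 - 8, 1 + 8)
  = (-6, 7, 9)

(-6, 7, 9)


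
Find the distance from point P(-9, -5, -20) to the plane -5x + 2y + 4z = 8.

distance = |a·x₀ + b·y₀ + c·z₀ - d| / √(a² + b² + c²)
  = |(-5)·(-9) + 2·(-5) + 4·(-20) - 8| / √((-5)² + 2² + 4²)
  = |45 - 10 - 80 - 8| / √(25 + 4 + 16)
  = |-53| / √45
  = 53 / 6.708
  ≈ 7.901

7.901


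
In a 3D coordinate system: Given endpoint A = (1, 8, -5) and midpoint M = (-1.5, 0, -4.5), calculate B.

B = 2M - A
  = (2·(-1.5) - 1, 2·0 - 8, 2·(-4.5) - (-5))
  = (-3 - 1, 0 - 8, -9 + 5)
  = (-4, -8, -4)

(-4, -8, -4)


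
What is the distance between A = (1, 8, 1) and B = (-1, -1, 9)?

d = √[(x₂-x₁)² + (y₂-y₁)² + (z₂-z₁)²]
  = √[(-2)² + (-9)² + 8²]
  = √[4 + 81 + 64]
  = √149
  ≈ 12.21

12.21


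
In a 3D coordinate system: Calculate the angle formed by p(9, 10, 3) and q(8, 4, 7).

p·q = 9·8 + 10·4 + 3·7 = 72 + 40 + 21 = 133
|p| = √(9² + 10² + 3²) = √190 ≈ 13.78
|q| = √(8² + 4² + 7²) = √129 ≈ 11.36
cos θ = (p·q)/(|p||q|) = 133/(13.78·11.36) ≈ 0.8495
θ = arccos(0.8495) ≈ 31.84°

31.84°


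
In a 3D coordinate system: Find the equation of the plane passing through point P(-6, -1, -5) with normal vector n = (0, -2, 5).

The plane through P with normal n = (a, b, c) satisfies n·(r - P) = 0,
i.e. ax + by + cz = a·x₀ + b·y₀ + c·z₀.
d = 0·(-6) + (-2)·(-1) + 5·(-5)
  = 0 + 2 - 25
  = -23
Equation: -2y + 5z = -23

-2y + 5z = -23


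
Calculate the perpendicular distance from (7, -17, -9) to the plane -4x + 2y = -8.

distance = |a·x₀ + b·y₀ + c·z₀ - d| / √(a² + b² + c²)
  = |(-4)·7 + 2·(-17) + 0·(-9) - (-8)| / √((-4)² + 2² + 0²)
  = |-28 - 34 + 0 + 8| / √(16 + 4 + 0)
  = |-54| / √20
  = 54 / 4.472
  ≈ 12.07

12.07


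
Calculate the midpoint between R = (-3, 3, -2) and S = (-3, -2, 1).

M = ((x₁+x₂)/2, (y₁+y₂)/2, (z₁+z₂)/2)
  = ((-3 - 3)/2, (3 - 2)/2, (-2 + 1)/2)
  = (-6/2, 1/2, -1/2)
  = (-3, 0.5, -0.5)

(-3, 0.5, -0.5)


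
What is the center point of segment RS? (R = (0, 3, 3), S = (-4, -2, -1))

M = ((x₁+x₂)/2, (y₁+y₂)/2, (z₁+z₂)/2)
  = ((0 - 4)/2, (3 - 2)/2, (3 - 1)/2)
  = (-4/2, 1/2, 2/2)
  = (-2, 0.5, 1)

(-2, 0.5, 1)


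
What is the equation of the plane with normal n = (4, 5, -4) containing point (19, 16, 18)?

The plane through P with normal n = (a, b, c) satisfies n·(r - P) = 0,
i.e. ax + by + cz = a·x₀ + b·y₀ + c·z₀.
d = 4·19 + 5·16 + (-4)·18
  = 76 + 80 - 72
  = 84
Equation: 4x + 5y - 4z = 84

4x + 5y - 4z = 84


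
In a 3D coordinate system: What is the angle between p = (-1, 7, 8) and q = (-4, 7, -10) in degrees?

p·q = (-1)·(-4) + 7·7 + 8·(-10) = 4 + 49 - 80 = -27
|p| = √((-1)² + 7² + 8²) = √114 ≈ 10.68
|q| = √((-4)² + 7² + (-10)²) = √165 ≈ 12.85
cos θ = (p·q)/(|p||q|) = -27/(10.68·12.85) ≈ -0.1969
θ = arccos(-0.1969) ≈ 101.4°

101.4°


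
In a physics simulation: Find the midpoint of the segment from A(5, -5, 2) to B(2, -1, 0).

M = ((x₁+x₂)/2, (y₁+y₂)/2, (z₁+z₂)/2)
  = ((5 + 2)/2, (-5 - 1)/2, (2 + 0)/2)
  = (7/2, -6/2, 2/2)
  = (3.5, -3, 1)

(3.5, -3, 1)


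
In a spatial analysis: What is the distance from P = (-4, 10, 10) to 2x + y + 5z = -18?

distance = |a·x₀ + b·y₀ + c·z₀ - d| / √(a² + b² + c²)
  = |2·(-4) + 1·10 + 5·10 - (-18)| / √(2² + 1² + 5²)
  = |-8 + 10 + 50 + 18| / √(4 + 1 + 25)
  = |70| / √30
  = 70 / 5.477
  ≈ 12.78

12.78


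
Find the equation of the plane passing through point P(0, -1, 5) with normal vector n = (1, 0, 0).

The plane through P with normal n = (a, b, c) satisfies n·(r - P) = 0,
i.e. ax + by + cz = a·x₀ + b·y₀ + c·z₀.
d = 1·0 + 0·(-1) + 0·5
  = 0 + 0 + 0
  = 0
Equation: x = 0

x = 0


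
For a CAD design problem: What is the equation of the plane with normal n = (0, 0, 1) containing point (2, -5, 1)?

The plane through P with normal n = (a, b, c) satisfies n·(r - P) = 0,
i.e. ax + by + cz = a·x₀ + b·y₀ + c·z₀.
d = 0·2 + 0·(-5) + 1·1
  = 0 + 0 + 1
  = 1
Equation: z = 1

z = 1


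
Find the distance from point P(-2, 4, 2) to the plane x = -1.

distance = |a·x₀ + b·y₀ + c·z₀ - d| / √(a² + b² + c²)
  = |1·(-2) + 0·4 + 0·2 - (-1)| / √(1² + 0² + 0²)
  = |-2 + 0 + 0 + 1| / √(1 + 0 + 0)
  = |-1| / √1
  = 1 / 1
  ≈ 1

1


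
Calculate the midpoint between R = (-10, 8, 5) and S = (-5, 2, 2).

M = ((x₁+x₂)/2, (y₁+y₂)/2, (z₁+z₂)/2)
  = ((-10 - 5)/2, (8 + 2)/2, (5 + 2)/2)
  = (-15/2, 10/2, 7/2)
  = (-7.5, 5, 3.5)

(-7.5, 5, 3.5)


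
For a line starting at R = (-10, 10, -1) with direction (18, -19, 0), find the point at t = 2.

P(t) = R + t·d
  = (-10 + 18·2, 10 + (-19)·2, -1 + 0·2)
  = (-10 + 36, 10 - 38, -1 + 0)
  = (26, -28, -1)

(26, -28, -1)


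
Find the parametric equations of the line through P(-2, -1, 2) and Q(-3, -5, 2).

Direction vector d = Q - P = (-3 + 2, -5 + 1, 2 - 2) = (-1, -4, 0)
Parametric form r = P + t·d:
x = -2 - t, y = -1 - 4t, z = 2

x = -2 - t, y = -1 - 4t, z = 2


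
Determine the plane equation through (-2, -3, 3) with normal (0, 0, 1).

The plane through P with normal n = (a, b, c) satisfies n·(r - P) = 0,
i.e. ax + by + cz = a·x₀ + b·y₀ + c·z₀.
d = 0·(-2) + 0·(-3) + 1·3
  = 0 + 0 + 3
  = 3
Equation: z = 3

z = 3


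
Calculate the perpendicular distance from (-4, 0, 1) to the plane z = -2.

distance = |a·x₀ + b·y₀ + c·z₀ - d| / √(a² + b² + c²)
  = |0·(-4) + 0·0 + 1·1 - (-2)| / √(0² + 0² + 1²)
  = |0 + 0 + 1 + 2| / √(0 + 0 + 1)
  = |3| / √1
  = 3 / 1
  ≈ 3

3


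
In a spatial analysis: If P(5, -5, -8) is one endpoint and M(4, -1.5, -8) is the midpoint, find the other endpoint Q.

Q = 2M - P
  = (2·4 - 5, 2·(-1.5) - (-5), 2·(-8) - (-8))
  = (8 - 5, -3 + 5, -16 + 8)
  = (3, 2, -8)

(3, 2, -8)


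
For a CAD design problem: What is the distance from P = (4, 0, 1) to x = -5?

distance = |a·x₀ + b·y₀ + c·z₀ - d| / √(a² + b² + c²)
  = |1·4 + 0·0 + 0·1 - (-5)| / √(1² + 0² + 0²)
  = |4 + 0 + 0 + 5| / √(1 + 0 + 0)
  = |9| / √1
  = 9 / 1
  ≈ 9

9


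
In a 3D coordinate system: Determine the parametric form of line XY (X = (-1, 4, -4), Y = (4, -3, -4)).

Direction vector d = Y - X = (4 + 1, -3 - 4, -4 + 4) = (5, -7, 0)
Parametric form r = X + t·d:
x = -1 + 5t, y = 4 - 7t, z = -4

x = -1 + 5t, y = 4 - 7t, z = -4


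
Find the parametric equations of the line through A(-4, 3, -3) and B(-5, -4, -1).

Direction vector d = B - A = (-5 + 4, -4 - 3, -1 + 3) = (-1, -7, 2)
Parametric form r = A + t·d:
x = -4 - t, y = 3 - 7t, z = -3 + 2t

x = -4 - t, y = 3 - 7t, z = -3 + 2t


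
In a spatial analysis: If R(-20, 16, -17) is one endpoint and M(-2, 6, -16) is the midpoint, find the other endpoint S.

S = 2M - R
  = (2·(-2) - (-20), 2·6 - 16, 2·(-16) - (-17))
  = (-4 + 20, 12 - 16, -32 + 17)
  = (16, -4, -15)

(16, -4, -15)


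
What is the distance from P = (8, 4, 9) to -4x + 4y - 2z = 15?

distance = |a·x₀ + b·y₀ + c·z₀ - d| / √(a² + b² + c²)
  = |(-4)·8 + 4·4 + (-2)·9 - 15| / √((-4)² + 4² + (-2)²)
  = |-32 + 16 - 18 - 15| / √(16 + 16 + 4)
  = |-49| / √36
  = 49 / 6
  ≈ 8.167

8.167


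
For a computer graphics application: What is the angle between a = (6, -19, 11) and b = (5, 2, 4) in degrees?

a·b = 6·5 + (-19)·2 + 11·4 = 30 - 38 + 44 = 36
|a| = √(6² + (-19)² + 11²) = √518 ≈ 22.76
|b| = √(5² + 2² + 4²) = √45 ≈ 6.708
cos θ = (a·b)/(|a||b|) = 36/(22.76·6.708) ≈ 0.2358
θ = arccos(0.2358) ≈ 76.36°

76.36°


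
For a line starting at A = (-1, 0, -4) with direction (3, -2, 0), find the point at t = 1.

P(t) = A + t·d
  = (-1 + 3·1, 0 + (-2)·1, -4 + 0·1)
  = (-1 + 3, 0 - 2, -4 + 0)
  = (2, -2, -4)

(2, -2, -4)


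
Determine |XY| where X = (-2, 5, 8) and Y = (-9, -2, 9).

d = √[(x₂-x₁)² + (y₂-y₁)² + (z₂-z₁)²]
  = √[(-7)² + (-7)² + 1²]
  = √[49 + 49 + 1]
  = √99
  ≈ 9.95

9.95


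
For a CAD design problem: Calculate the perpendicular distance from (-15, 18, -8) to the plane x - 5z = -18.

distance = |a·x₀ + b·y₀ + c·z₀ - d| / √(a² + b² + c²)
  = |1·(-15) + 0·18 + (-5)·(-8) - (-18)| / √(1² + 0² + (-5)²)
  = |-15 + 0 + 40 + 18| / √(1 + 0 + 25)
  = |43| / √26
  = 43 / 5.099
  ≈ 8.433

8.433


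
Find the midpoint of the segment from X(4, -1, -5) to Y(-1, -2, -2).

M = ((x₁+x₂)/2, (y₁+y₂)/2, (z₁+z₂)/2)
  = ((4 - 1)/2, (-1 - 2)/2, (-5 - 2)/2)
  = (3/2, -3/2, -7/2)
  = (1.5, -1.5, -3.5)

(1.5, -1.5, -3.5)


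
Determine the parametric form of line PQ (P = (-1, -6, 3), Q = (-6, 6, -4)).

Direction vector d = Q - P = (-6 + 1, 6 + 6, -4 - 3) = (-5, 12, -7)
Parametric form r = P + t·d:
x = -1 - 5t, y = -6 + 12t, z = 3 - 7t

x = -1 - 5t, y = -6 + 12t, z = 3 - 7t


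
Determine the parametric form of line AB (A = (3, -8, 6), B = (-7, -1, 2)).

Direction vector d = B - A = (-7 - 3, -1 + 8, 2 - 6) = (-10, 7, -4)
Parametric form r = A + t·d:
x = 3 - 10t, y = -8 + 7t, z = 6 - 4t

x = 3 - 10t, y = -8 + 7t, z = 6 - 4t


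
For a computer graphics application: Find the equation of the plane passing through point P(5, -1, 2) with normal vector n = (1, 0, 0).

The plane through P with normal n = (a, b, c) satisfies n·(r - P) = 0,
i.e. ax + by + cz = a·x₀ + b·y₀ + c·z₀.
d = 1·5 + 0·(-1) + 0·2
  = 5 + 0 + 0
  = 5
Equation: x = 5

x = 5


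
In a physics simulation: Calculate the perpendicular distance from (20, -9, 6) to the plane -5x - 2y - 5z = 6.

distance = |a·x₀ + b·y₀ + c·z₀ - d| / √(a² + b² + c²)
  = |(-5)·20 + (-2)·(-9) + (-5)·6 - 6| / √((-5)² + (-2)² + (-5)²)
  = |-100 + 18 - 30 - 6| / √(25 + 4 + 25)
  = |-118| / √54
  = 118 / 7.348
  ≈ 16.06

16.06


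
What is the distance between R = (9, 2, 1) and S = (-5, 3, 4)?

d = √[(x₂-x₁)² + (y₂-y₁)² + (z₂-z₁)²]
  = √[(-14)² + 1² + 3²]
  = √[196 + 1 + 9]
  = √206
  ≈ 14.35

14.35


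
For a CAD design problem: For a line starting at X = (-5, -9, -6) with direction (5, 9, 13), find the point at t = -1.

P(t) = X + t·d
  = (-5 + 5·(-1), -9 + 9·(-1), -6 + 13·(-1))
  = (-5 - 5, -9 - 9, -6 - 13)
  = (-10, -18, -19)

(-10, -18, -19)


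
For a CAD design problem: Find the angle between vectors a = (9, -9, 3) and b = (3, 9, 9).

a·b = 9·3 + (-9)·9 + 3·9 = 27 - 81 + 27 = -27
|a| = √(9² + (-9)² + 3²) = √171 ≈ 13.08
|b| = √(3² + 9² + 9²) = √171 ≈ 13.08
cos θ = (a·b)/(|a||b|) = -27/(13.08·13.08) ≈ -0.1579
θ = arccos(-0.1579) ≈ 99.08°

99.08°


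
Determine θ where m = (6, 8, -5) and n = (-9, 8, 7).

m·n = 6·(-9) + 8·8 + (-5)·7 = -54 + 64 - 35 = -25
|m| = √(6² + 8² + (-5)²) = √125 ≈ 11.18
|n| = √((-9)² + 8² + 7²) = √194 ≈ 13.93
cos θ = (m·n)/(|m||n|) = -25/(11.18·13.93) ≈ -0.1605
θ = arccos(-0.1605) ≈ 99.24°

99.24°


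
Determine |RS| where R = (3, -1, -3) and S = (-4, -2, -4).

d = √[(x₂-x₁)² + (y₂-y₁)² + (z₂-z₁)²]
  = √[(-7)² + (-1)² + (-1)²]
  = √[49 + 1 + 1]
  = √51
  ≈ 7.141

7.141


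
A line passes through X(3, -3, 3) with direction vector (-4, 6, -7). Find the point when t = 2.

P(t) = X + t·d
  = (3 + (-4)·2, -3 + 6·2, 3 + (-7)·2)
  = (3 - 8, -3 + 12, 3 - 14)
  = (-5, 9, -11)

(-5, 9, -11)


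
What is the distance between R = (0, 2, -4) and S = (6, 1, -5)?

d = √[(x₂-x₁)² + (y₂-y₁)² + (z₂-z₁)²]
  = √[6² + (-1)² + (-1)²]
  = √[36 + 1 + 1]
  = √38
  ≈ 6.164

6.164
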